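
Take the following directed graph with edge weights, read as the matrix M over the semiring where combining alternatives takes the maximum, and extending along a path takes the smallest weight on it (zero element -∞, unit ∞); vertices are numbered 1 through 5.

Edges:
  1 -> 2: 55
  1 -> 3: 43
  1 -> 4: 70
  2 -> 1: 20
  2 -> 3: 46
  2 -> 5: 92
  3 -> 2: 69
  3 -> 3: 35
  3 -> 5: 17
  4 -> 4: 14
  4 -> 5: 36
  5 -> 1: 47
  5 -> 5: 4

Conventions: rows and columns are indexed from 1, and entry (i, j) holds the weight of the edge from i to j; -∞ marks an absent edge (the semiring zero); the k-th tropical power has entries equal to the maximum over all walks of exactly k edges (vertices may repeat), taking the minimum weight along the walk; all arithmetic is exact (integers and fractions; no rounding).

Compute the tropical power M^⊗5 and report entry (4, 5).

M^⊗2:
  [20, 43, 46, 14, 55]
  [47, 46, 35, 20, 17]
  [20, 35, 46, -∞, 69]
  [36, -∞, -∞, 14, 14]
  [4, 47, 43, 47, 4]
M^⊗3:
  [47, 46, 43, 20, 43]
  [20, 47, 46, 47, 46]
  [47, 46, 35, 20, 35]
  [14, 36, 36, 36, 14]
  [20, 43, 46, 14, 47]
M^⊗4:
  [43, 47, 46, 47, 46]
  [46, 46, 46, 20, 47]
  [35, 47, 46, 47, 46]
  [20, 36, 36, 14, 36]
  [47, 46, 43, 20, 43]
M^⊗5:
  [46, 46, 46, 43, 47]
  [47, 46, 46, 46, 46]
  [46, 46, 46, 35, 47]
  [36, 36, 36, 20, 36]
  [43, 47, 46, 47, 46]
Key observation: the optimum is the walk 4->5->1->3->2->5, with weight 36 min 47 min 43 min 69 min 92 = 36.
Optimal value attained by: walk 4->5->1->3->2->5.
Answer: (M^⊗5)[4][5] = 36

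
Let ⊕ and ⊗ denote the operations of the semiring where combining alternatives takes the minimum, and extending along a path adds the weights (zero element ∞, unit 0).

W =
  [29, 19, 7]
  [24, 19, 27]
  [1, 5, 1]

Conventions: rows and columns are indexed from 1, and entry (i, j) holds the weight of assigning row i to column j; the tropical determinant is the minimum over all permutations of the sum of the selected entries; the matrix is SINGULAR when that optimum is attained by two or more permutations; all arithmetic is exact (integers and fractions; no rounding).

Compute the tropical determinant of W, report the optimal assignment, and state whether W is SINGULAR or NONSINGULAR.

σ = (1, 2, 3): 29 + 19 + 1 = 49
σ = (1, 3, 2): 29 + 27 + 5 = 61
σ = (2, 1, 3): 19 + 24 + 1 = 44
σ = (2, 3, 1): 19 + 27 + 1 = 47
σ = (3, 1, 2): 7 + 24 + 5 = 36
σ = (3, 2, 1): 7 + 19 + 1 = 27
Optimal value attained by: σ = (3, 2, 1).
Answer: det⊕(W) = 27; verdict: NONSINGULAR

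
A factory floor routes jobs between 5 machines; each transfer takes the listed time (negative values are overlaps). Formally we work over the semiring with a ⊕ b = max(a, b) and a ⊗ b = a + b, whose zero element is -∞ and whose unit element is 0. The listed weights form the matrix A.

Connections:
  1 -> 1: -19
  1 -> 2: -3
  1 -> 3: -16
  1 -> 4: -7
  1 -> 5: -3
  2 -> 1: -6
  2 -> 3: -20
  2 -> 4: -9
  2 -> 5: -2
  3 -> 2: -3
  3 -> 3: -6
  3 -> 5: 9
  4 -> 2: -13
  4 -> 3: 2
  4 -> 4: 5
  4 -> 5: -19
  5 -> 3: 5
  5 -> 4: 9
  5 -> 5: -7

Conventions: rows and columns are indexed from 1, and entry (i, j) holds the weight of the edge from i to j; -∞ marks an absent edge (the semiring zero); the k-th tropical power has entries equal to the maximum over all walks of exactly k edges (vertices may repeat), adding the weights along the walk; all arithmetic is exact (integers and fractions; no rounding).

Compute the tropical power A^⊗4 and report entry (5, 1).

A^⊗2:
  [-9, -19, 2, 6, -5]
  [-25, -9, 3, 7, -9]
  [-9, -9, 14, 18, 3]
  [-19, -1, 7, 10, 11]
  [-∞, 2, 11, 14, 14]
A^⊗3:
  [-25, -1, 8, 11, 11]
  [-15, 0, 9, 12, 12]
  [-15, 11, 20, 23, 23]
  [-7, 4, 16, 20, 16]
  [-4, 8, 19, 23, 20]
A^⊗4:
  [-7, 5, 16, 20, 17]
  [-6, 6, 17, 21, 18]
  [5, 17, 28, 32, 29]
  [-2, 13, 22, 25, 25]
  [2, 16, 25, 29, 28]
Key observation: the optimum is the walk 5->4->3->2->1, with weight 9 + 2 + (-3) + (-6) = 2.
Optimal value attained by: walk 5->4->3->2->1.
Answer: (A^⊗4)[5][1] = 2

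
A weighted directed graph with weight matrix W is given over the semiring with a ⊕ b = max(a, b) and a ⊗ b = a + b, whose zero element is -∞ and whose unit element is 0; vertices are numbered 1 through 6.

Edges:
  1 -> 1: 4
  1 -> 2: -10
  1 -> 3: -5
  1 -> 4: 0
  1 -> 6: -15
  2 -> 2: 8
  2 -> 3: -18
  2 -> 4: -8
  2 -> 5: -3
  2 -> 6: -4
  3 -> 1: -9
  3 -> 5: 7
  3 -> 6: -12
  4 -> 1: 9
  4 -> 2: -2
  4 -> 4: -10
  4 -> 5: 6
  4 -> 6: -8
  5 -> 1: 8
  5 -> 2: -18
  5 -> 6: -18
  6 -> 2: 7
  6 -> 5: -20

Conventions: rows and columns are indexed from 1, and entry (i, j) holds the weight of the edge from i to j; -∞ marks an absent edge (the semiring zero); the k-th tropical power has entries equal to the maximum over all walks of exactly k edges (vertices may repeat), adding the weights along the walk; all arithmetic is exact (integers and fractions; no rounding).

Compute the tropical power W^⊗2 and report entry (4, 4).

W^⊗2:
  [9, -2, -1, 4, 6, -8]
  [5, 16, -10, 0, 5, 4]
  [15, -5, -14, -9, -32, -11]
  [14, 6, 4, 9, -4, -6]
  [12, -2, 3, 8, -21, -7]
  [-12, 15, -11, -1, 4, 3]
Key observation: the optimum is the walk 4->1->4, with weight 9 + 0 = 9.
Optimal value attained by: walk 4->1->4.
Answer: (W^⊗2)[4][4] = 9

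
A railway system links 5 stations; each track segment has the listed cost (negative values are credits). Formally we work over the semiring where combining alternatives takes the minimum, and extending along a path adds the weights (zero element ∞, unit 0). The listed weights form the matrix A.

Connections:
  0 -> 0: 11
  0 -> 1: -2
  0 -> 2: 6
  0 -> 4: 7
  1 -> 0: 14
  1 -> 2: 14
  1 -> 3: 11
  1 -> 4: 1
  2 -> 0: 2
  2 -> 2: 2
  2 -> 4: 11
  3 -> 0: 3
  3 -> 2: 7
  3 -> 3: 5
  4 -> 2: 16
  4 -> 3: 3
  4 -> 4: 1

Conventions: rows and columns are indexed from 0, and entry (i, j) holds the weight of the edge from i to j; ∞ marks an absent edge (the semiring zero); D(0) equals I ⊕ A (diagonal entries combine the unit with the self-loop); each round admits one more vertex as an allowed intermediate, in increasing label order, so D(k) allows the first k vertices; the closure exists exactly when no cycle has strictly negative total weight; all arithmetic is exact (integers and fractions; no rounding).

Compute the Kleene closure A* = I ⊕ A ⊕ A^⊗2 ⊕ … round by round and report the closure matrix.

D(0):
  [0, -2, 6, ∞, 7]
  [14, 0, 14, 11, 1]
  [2, ∞, 0, ∞, 11]
  [3, ∞, 7, 0, ∞]
  [∞, ∞, 16, 3, 0]
D(1):
  [0, -2, 6, ∞, 7]
  [14, 0, 14, 11, 1]
  [2, 0, 0, ∞, 9]
  [3, 1, 7, 0, 10]
  [∞, ∞, 16, 3, 0]
D(2):
  [0, -2, 6, 9, -1]
  [14, 0, 14, 11, 1]
  [2, 0, 0, 11, 1]
  [3, 1, 7, 0, 2]
  [∞, ∞, 16, 3, 0]
D(3):
  [0, -2, 6, 9, -1]
  [14, 0, 14, 11, 1]
  [2, 0, 0, 11, 1]
  [3, 1, 7, 0, 2]
  [18, 16, 16, 3, 0]
D(4):
  [0, -2, 6, 9, -1]
  [14, 0, 14, 11, 1]
  [2, 0, 0, 11, 1]
  [3, 1, 7, 0, 2]
  [6, 4, 10, 3, 0]
D(5):
  [0, -2, 6, 2, -1]
  [7, 0, 11, 4, 1]
  [2, 0, 0, 4, 1]
  [3, 1, 7, 0, 2]
  [6, 4, 10, 3, 0]
Answer: A* = [[0, -2, 6, 2, -1], [7, 0, 11, 4, 1], [2, 0, 0, 4, 1], [3, 1, 7, 0, 2], [6, 4, 10, 3, 0]]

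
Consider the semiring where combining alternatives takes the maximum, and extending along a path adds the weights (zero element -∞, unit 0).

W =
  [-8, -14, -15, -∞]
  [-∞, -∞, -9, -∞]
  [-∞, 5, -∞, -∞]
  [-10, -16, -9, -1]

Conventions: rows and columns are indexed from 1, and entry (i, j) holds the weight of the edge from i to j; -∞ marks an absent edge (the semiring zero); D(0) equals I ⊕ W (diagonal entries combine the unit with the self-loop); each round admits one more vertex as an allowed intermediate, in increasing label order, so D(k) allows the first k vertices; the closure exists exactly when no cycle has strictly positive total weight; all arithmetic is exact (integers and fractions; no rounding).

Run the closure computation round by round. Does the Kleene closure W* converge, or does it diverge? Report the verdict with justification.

D(0):
  [0, -14, -15, -∞]
  [-∞, 0, -9, -∞]
  [-∞, 5, 0, -∞]
  [-10, -16, -9, 0]
D(1):
  [0, -14, -15, -∞]
  [-∞, 0, -9, -∞]
  [-∞, 5, 0, -∞]
  [-10, -16, -9, 0]
D(2):
  [0, -14, -15, -∞]
  [-∞, 0, -9, -∞]
  [-∞, 5, 0, -∞]
  [-10, -16, -9, 0]
D(3):
  [0, -10, -15, -∞]
  [-∞, 0, -9, -∞]
  [-∞, 5, 0, -∞]
  [-10, -4, -9, 0]
D(4):
  [0, -10, -15, -∞]
  [-∞, 0, -9, -∞]
  [-∞, 5, 0, -∞]
  [-10, -4, -9, 0]
Key observation: every diagonal entry stays at the unit through all rounds, so no improving cycle exists.
Answer: CONVERGES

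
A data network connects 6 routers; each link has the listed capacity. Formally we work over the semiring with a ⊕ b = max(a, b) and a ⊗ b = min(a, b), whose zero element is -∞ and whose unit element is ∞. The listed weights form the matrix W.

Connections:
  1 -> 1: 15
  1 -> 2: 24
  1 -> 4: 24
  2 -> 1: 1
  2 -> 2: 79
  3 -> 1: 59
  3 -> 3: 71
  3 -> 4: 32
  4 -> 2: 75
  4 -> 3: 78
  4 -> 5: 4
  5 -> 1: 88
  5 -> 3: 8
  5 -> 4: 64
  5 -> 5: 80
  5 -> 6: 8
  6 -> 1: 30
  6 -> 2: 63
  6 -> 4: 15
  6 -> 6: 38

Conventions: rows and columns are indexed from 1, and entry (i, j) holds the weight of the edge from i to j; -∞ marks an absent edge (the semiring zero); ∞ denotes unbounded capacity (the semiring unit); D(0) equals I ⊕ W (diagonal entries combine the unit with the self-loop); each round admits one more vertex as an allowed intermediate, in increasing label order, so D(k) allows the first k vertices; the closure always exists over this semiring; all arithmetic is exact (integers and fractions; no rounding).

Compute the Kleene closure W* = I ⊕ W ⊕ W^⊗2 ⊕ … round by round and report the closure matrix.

D(0):
  [∞, 24, -∞, 24, -∞, -∞]
  [1, ∞, -∞, -∞, -∞, -∞]
  [59, -∞, ∞, 32, -∞, -∞]
  [-∞, 75, 78, ∞, 4, -∞]
  [88, -∞, 8, 64, ∞, 8]
  [30, 63, -∞, 15, -∞, ∞]
D(1):
  [∞, 24, -∞, 24, -∞, -∞]
  [1, ∞, -∞, 1, -∞, -∞]
  [59, 24, ∞, 32, -∞, -∞]
  [-∞, 75, 78, ∞, 4, -∞]
  [88, 24, 8, 64, ∞, 8]
  [30, 63, -∞, 24, -∞, ∞]
D(2):
  [∞, 24, -∞, 24, -∞, -∞]
  [1, ∞, -∞, 1, -∞, -∞]
  [59, 24, ∞, 32, -∞, -∞]
  [1, 75, 78, ∞, 4, -∞]
  [88, 24, 8, 64, ∞, 8]
  [30, 63, -∞, 24, -∞, ∞]
D(3):
  [∞, 24, -∞, 24, -∞, -∞]
  [1, ∞, -∞, 1, -∞, -∞]
  [59, 24, ∞, 32, -∞, -∞]
  [59, 75, 78, ∞, 4, -∞]
  [88, 24, 8, 64, ∞, 8]
  [30, 63, -∞, 24, -∞, ∞]
D(4):
  [∞, 24, 24, 24, 4, -∞]
  [1, ∞, 1, 1, 1, -∞]
  [59, 32, ∞, 32, 4, -∞]
  [59, 75, 78, ∞, 4, -∞]
  [88, 64, 64, 64, ∞, 8]
  [30, 63, 24, 24, 4, ∞]
D(5):
  [∞, 24, 24, 24, 4, 4]
  [1, ∞, 1, 1, 1, 1]
  [59, 32, ∞, 32, 4, 4]
  [59, 75, 78, ∞, 4, 4]
  [88, 64, 64, 64, ∞, 8]
  [30, 63, 24, 24, 4, ∞]
D(6):
  [∞, 24, 24, 24, 4, 4]
  [1, ∞, 1, 1, 1, 1]
  [59, 32, ∞, 32, 4, 4]
  [59, 75, 78, ∞, 4, 4]
  [88, 64, 64, 64, ∞, 8]
  [30, 63, 24, 24, 4, ∞]
Answer: W* = [[∞, 24, 24, 24, 4, 4], [1, ∞, 1, 1, 1, 1], [59, 32, ∞, 32, 4, 4], [59, 75, 78, ∞, 4, 4], [88, 64, 64, 64, ∞, 8], [30, 63, 24, 24, 4, ∞]]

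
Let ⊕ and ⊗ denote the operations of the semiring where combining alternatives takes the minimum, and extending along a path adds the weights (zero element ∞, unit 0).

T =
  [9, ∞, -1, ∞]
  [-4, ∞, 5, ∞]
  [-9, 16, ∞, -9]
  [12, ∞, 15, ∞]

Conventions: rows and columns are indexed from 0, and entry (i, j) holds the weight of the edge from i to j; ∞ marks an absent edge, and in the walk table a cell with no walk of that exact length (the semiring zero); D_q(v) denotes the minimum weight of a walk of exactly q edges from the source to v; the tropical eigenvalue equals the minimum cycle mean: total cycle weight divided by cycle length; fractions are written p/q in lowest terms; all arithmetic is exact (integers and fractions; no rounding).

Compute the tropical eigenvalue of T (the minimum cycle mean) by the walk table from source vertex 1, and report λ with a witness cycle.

q=0: [∞, 0, ∞, ∞]
q=1: [-4, ∞, 5, ∞]
q=2: [-4, 21, -5, -4]
q=3: [-14, 11, -5, -14]
q=4: [-14, 11, -15, -14]
Optimal cycle mean attained by: cycle 0->2->0, total (-1) + (-9), length 2.
Answer: λ = -5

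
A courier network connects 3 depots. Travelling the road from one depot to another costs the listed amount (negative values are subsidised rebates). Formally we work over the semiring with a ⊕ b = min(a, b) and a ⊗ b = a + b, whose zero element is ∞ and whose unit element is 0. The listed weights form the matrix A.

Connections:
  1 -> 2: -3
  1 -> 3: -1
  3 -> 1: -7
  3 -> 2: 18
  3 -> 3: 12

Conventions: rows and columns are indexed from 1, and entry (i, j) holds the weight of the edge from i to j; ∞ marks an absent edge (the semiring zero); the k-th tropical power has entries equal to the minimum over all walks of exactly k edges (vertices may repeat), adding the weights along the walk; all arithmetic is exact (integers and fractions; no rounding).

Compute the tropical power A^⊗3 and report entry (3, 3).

A^⊗2:
  [-8, 17, 11]
  [∞, ∞, ∞]
  [5, -10, -8]
A^⊗3:
  [4, -11, -9]
  [∞, ∞, ∞]
  [-15, 2, 4]
Key observation: the optimum is the walk 3->1->3->3, with weight (-7) + (-1) + 12 = 4.
Optimal value attained by: walk 3->1->3->3.
Answer: (A^⊗3)[3][3] = 4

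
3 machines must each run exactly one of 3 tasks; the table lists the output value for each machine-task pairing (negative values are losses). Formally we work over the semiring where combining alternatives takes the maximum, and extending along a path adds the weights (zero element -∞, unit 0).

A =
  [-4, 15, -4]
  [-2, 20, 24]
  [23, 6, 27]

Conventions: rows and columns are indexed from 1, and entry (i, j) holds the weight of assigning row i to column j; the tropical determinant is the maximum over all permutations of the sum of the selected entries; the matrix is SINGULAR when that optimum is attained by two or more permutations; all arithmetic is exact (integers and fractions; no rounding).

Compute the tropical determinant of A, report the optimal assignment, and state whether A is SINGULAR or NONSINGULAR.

σ = (1, 2, 3): (-4) + 20 + 27 = 43
σ = (1, 3, 2): (-4) + 24 + 6 = 26
σ = (2, 1, 3): 15 + (-2) + 27 = 40
σ = (2, 3, 1): 15 + 24 + 23 = 62
σ = (3, 1, 2): (-4) + (-2) + 6 = 0
σ = (3, 2, 1): (-4) + 20 + 23 = 39
Optimal value attained by: σ = (2, 3, 1).
Answer: det⊕(A) = 62; verdict: NONSINGULAR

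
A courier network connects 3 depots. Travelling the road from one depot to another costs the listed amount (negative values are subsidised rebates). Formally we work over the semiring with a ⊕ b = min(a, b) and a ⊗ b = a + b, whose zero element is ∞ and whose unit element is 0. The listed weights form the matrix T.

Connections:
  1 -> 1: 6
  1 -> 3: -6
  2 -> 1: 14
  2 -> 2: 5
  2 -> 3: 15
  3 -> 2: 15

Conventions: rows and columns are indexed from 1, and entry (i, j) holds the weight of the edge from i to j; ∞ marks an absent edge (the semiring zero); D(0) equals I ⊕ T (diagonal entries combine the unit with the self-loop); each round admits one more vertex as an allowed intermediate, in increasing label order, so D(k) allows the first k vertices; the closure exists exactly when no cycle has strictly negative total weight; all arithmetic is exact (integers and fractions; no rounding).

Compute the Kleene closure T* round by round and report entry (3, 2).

D(0):
  [0, ∞, -6]
  [14, 0, 15]
  [∞, 15, 0]
D(1):
  [0, ∞, -6]
  [14, 0, 8]
  [∞, 15, 0]
D(2):
  [0, ∞, -6]
  [14, 0, 8]
  [29, 15, 0]
D(3):
  [0, 9, -6]
  [14, 0, 8]
  [29, 15, 0]
Answer: T*[3][2] = 15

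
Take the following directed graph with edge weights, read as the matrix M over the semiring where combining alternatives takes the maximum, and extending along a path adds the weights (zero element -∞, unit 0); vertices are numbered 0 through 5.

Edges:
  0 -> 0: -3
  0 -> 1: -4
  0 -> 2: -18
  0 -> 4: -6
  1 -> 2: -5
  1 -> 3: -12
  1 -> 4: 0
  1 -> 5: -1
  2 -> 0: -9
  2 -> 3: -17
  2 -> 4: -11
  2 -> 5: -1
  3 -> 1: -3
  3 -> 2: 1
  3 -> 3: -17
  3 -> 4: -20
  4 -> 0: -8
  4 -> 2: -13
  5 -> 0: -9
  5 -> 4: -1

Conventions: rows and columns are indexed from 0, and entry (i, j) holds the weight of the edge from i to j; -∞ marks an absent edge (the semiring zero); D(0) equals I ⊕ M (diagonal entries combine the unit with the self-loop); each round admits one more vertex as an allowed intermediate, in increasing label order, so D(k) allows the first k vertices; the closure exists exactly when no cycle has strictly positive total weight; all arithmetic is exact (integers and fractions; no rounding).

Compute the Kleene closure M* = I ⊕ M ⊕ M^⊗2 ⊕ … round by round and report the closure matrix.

D(0):
  [0, -4, -18, -∞, -6, -∞]
  [-∞, 0, -5, -12, 0, -1]
  [-9, -∞, 0, -17, -11, -1]
  [-∞, -3, 1, 0, -20, -∞]
  [-8, -∞, -13, -∞, 0, -∞]
  [-9, -∞, -∞, -∞, -1, 0]
D(1):
  [0, -4, -18, -∞, -6, -∞]
  [-∞, 0, -5, -12, 0, -1]
  [-9, -13, 0, -17, -11, -1]
  [-∞, -3, 1, 0, -20, -∞]
  [-8, -12, -13, -∞, 0, -∞]
  [-9, -13, -27, -∞, -1, 0]
D(2):
  [0, -4, -9, -16, -4, -5]
  [-∞, 0, -5, -12, 0, -1]
  [-9, -13, 0, -17, -11, -1]
  [-∞, -3, 1, 0, -3, -4]
  [-8, -12, -13, -24, 0, -13]
  [-9, -13, -18, -25, -1, 0]
D(3):
  [0, -4, -9, -16, -4, -5]
  [-14, 0, -5, -12, 0, -1]
  [-9, -13, 0, -17, -11, -1]
  [-8, -3, 1, 0, -3, 0]
  [-8, -12, -13, -24, 0, -13]
  [-9, -13, -18, -25, -1, 0]
D(4):
  [0, -4, -9, -16, -4, -5]
  [-14, 0, -5, -12, 0, -1]
  [-9, -13, 0, -17, -11, -1]
  [-8, -3, 1, 0, -3, 0]
  [-8, -12, -13, -24, 0, -13]
  [-9, -13, -18, -25, -1, 0]
D(5):
  [0, -4, -9, -16, -4, -5]
  [-8, 0, -5, -12, 0, -1]
  [-9, -13, 0, -17, -11, -1]
  [-8, -3, 1, 0, -3, 0]
  [-8, -12, -13, -24, 0, -13]
  [-9, -13, -14, -25, -1, 0]
D(6):
  [0, -4, -9, -16, -4, -5]
  [-8, 0, -5, -12, 0, -1]
  [-9, -13, 0, -17, -2, -1]
  [-8, -3, 1, 0, -1, 0]
  [-8, -12, -13, -24, 0, -13]
  [-9, -13, -14, -25, -1, 0]
Answer: M* = [[0, -4, -9, -16, -4, -5], [-8, 0, -5, -12, 0, -1], [-9, -13, 0, -17, -2, -1], [-8, -3, 1, 0, -1, 0], [-8, -12, -13, -24, 0, -13], [-9, -13, -14, -25, -1, 0]]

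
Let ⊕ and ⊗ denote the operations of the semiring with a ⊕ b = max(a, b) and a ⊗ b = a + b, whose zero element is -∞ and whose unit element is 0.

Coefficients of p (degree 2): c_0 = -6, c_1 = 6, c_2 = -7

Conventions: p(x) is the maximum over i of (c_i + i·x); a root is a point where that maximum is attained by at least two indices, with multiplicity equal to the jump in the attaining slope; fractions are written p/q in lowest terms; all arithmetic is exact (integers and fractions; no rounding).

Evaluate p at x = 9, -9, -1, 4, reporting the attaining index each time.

p(9) = max(-6+0·9=-6, 6+1·9=15, -7+2·9=11) = 15 (attained by i=1)
p(-9) = max(-6+0·(-9)=-6, 6+1·(-9)=-3, -7+2·(-9)=-25) = -3 (attained by i=1)
p(-1) = max(-6+0·(-1)=-6, 6+1·(-1)=5, -7+2·(-1)=-9) = 5 (attained by i=1)
p(4) = max(-6+0·4=-6, 6+1·4=10, -7+2·4=1) = 10 (attained by i=1)
Answer: p(9) = 15; p(-9) = -3; p(-1) = 5; p(4) = 10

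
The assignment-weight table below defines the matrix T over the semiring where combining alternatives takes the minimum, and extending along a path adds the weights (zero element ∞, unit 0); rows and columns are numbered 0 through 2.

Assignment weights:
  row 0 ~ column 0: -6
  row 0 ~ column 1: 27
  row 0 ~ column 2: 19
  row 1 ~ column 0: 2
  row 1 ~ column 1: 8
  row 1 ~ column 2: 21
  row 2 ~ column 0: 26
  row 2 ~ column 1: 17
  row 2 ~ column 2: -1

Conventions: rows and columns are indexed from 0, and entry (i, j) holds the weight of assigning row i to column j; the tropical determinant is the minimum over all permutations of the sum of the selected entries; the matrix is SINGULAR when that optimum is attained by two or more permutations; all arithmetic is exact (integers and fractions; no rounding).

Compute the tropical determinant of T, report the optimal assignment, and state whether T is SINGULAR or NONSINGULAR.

σ = (0, 1, 2): (-6) + 8 + (-1) = 1
σ = (0, 2, 1): (-6) + 21 + 17 = 32
σ = (1, 0, 2): 27 + 2 + (-1) = 28
σ = (1, 2, 0): 27 + 21 + 26 = 74
σ = (2, 0, 1): 19 + 2 + 17 = 38
σ = (2, 1, 0): 19 + 8 + 26 = 53
Optimal value attained by: σ = (0, 1, 2).
Answer: det⊕(T) = 1; verdict: NONSINGULAR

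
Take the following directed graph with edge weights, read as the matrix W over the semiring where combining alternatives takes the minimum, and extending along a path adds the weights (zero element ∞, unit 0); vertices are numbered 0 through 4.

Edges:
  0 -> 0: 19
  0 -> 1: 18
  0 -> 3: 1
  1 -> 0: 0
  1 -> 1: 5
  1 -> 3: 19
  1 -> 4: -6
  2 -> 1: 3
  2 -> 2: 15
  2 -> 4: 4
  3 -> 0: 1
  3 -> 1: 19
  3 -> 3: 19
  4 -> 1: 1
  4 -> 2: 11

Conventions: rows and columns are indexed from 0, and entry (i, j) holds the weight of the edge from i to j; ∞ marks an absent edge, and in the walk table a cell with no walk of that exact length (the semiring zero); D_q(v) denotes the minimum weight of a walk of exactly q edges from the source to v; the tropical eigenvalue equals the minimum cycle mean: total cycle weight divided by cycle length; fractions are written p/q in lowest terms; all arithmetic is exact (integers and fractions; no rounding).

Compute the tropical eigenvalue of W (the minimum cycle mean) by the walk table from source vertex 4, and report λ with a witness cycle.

q=0: [∞, ∞, ∞, ∞, 0]
q=1: [∞, 1, 11, ∞, ∞]
q=2: [1, 6, 26, 20, -5]
q=3: [6, -4, 6, 2, 0]
q=4: [-4, 1, 11, 7, -10]
q=5: [1, -9, 1, -3, -5]
Optimal cycle mean attained by: cycle 1->4->1, total (-6) + 1, length 2.
Answer: λ = -5/2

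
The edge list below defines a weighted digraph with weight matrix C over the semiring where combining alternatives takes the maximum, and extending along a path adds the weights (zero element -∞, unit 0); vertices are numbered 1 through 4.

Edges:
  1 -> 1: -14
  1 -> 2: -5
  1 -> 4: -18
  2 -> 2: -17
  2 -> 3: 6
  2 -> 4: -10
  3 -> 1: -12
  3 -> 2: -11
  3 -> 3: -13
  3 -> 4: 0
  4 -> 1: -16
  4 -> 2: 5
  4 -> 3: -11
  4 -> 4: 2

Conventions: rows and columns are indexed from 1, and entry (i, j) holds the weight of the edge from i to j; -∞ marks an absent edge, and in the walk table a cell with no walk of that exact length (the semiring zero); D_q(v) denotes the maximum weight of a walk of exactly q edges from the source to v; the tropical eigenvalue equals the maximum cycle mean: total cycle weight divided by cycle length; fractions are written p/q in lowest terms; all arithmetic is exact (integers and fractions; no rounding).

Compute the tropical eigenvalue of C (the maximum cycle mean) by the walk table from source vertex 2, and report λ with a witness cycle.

q=0: [-∞, 0, -∞, -∞]
q=1: [-∞, -17, 6, -10]
q=2: [-6, -5, -7, 6]
q=3: [-10, 11, 1, 8]
q=4: [-8, 13, 17, 10]
Optimal cycle mean attained by: cycle 2->3->4->2, total 6 + 0 + 5, length 3.
Answer: λ = 11/3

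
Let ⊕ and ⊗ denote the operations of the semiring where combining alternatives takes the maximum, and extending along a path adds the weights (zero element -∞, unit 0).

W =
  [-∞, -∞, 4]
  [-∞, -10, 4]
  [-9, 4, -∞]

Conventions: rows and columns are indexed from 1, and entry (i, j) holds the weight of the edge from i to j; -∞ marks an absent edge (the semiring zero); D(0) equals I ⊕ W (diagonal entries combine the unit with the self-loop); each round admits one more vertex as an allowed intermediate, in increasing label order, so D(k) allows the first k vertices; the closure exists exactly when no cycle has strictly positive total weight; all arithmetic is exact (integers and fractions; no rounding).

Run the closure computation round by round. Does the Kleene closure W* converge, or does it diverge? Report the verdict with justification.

D(0):
  [0, -∞, 4]
  [-∞, 0, 4]
  [-9, 4, 0]
D(1):
  [0, -∞, 4]
  [-∞, 0, 4]
  [-9, 4, 0]
Detection: at round 2, diagonal entry (3, 3) turns strictly positive.
Key observation: the cycle 3->2->3 has total weight 4 + 4, which is strictly positive.
Answer: DIVERGES — positive cycle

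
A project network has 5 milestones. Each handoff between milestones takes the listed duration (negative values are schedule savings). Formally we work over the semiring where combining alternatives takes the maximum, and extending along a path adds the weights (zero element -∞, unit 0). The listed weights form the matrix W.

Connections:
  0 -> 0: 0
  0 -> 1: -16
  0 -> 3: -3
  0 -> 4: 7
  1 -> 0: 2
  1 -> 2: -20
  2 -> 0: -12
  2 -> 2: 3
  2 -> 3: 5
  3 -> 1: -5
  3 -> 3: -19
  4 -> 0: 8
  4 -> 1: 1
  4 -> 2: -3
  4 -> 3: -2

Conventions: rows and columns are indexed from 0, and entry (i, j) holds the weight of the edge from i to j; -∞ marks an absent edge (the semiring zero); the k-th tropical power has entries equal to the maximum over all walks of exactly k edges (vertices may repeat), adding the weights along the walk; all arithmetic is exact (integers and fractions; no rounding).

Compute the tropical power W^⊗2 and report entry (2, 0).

W^⊗2:
  [15, 8, 4, 5, 7]
  [2, -14, -17, -1, 9]
  [-9, 0, 6, 8, -5]
  [-3, -24, -25, -38, -∞]
  [8, -7, 0, 5, 15]
Key observation: the optimum is the walk 2->2->0, with weight 3 + (-12) = -9.
Optimal value attained by: walk 2->2->0.
Answer: (W^⊗2)[2][0] = -9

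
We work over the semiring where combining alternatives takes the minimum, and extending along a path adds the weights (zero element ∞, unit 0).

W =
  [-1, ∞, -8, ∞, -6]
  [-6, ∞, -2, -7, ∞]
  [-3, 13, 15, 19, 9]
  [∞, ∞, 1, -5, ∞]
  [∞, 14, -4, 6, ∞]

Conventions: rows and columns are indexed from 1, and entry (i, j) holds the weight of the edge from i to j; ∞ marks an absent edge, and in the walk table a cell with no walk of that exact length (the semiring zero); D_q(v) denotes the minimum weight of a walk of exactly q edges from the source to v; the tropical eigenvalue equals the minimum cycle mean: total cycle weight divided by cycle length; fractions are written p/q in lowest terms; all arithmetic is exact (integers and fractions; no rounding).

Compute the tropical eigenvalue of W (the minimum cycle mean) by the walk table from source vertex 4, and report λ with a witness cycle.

q=0: [∞, ∞, ∞, 0, ∞]
q=1: [∞, ∞, 1, -5, ∞]
q=2: [-2, 14, -4, -10, 10]
q=3: [-7, 9, -10, -15, -8]
q=4: [-13, 3, -15, -20, -13]
q=5: [-18, -2, -21, -25, -19]
Optimal cycle mean attained by: cycle 1->3->1, total (-8) + (-3), length 2.
Answer: λ = -11/2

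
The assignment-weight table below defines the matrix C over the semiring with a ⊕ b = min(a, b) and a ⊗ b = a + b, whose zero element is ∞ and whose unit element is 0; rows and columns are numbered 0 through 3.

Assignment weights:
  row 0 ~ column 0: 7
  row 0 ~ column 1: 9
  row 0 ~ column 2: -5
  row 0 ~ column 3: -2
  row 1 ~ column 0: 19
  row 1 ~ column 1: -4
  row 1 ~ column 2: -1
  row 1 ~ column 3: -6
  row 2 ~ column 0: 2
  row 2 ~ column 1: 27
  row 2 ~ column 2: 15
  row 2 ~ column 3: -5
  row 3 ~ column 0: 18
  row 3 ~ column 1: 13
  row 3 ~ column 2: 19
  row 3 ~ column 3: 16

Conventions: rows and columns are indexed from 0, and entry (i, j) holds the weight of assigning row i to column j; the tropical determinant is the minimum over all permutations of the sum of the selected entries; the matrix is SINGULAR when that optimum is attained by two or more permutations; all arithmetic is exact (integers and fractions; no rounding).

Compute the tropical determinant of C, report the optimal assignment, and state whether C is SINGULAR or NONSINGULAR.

σ = (0, 1, 2, 3): 7 + (-4) + 15 + 16 = 34
σ = (0, 1, 3, 2): 7 + (-4) + (-5) + 19 = 17
σ = (0, 2, 1, 3): 7 + (-1) + 27 + 16 = 49
σ = (0, 2, 3, 1): 7 + (-1) + (-5) + 13 = 14
σ = (0, 3, 1, 2): 7 + (-6) + 27 + 19 = 47
σ = (0, 3, 2, 1): 7 + (-6) + 15 + 13 = 29
σ = (1, 0, 2, 3): 9 + 19 + 15 + 16 = 59
σ = (1, 0, 3, 2): 9 + 19 + (-5) + 19 = 42
σ = (1, 2, 0, 3): 9 + (-1) + 2 + 16 = 26
σ = (1, 2, 3, 0): 9 + (-1) + (-5) + 18 = 21
σ = (1, 3, 0, 2): 9 + (-6) + 2 + 19 = 24
σ = (1, 3, 2, 0): 9 + (-6) + 15 + 18 = 36
σ = (2, 0, 1, 3): (-5) + 19 + 27 + 16 = 57
σ = (2, 0, 3, 1): (-5) + 19 + (-5) + 13 = 22
σ = (2, 1, 0, 3): (-5) + (-4) + 2 + 16 = 9
σ = (2, 1, 3, 0): (-5) + (-4) + (-5) + 18 = 4
σ = (2, 3, 0, 1): (-5) + (-6) + 2 + 13 = 4
σ = (2, 3, 1, 0): (-5) + (-6) + 27 + 18 = 34
σ = (3, 0, 1, 2): (-2) + 19 + 27 + 19 = 63
σ = (3, 0, 2, 1): (-2) + 19 + 15 + 13 = 45
σ = (3, 1, 0, 2): (-2) + (-4) + 2 + 19 = 15
σ = (3, 1, 2, 0): (-2) + (-4) + 15 + 18 = 27
σ = (3, 2, 0, 1): (-2) + (-1) + 2 + 13 = 12
σ = (3, 2, 1, 0): (-2) + (-1) + 27 + 18 = 42
Optimal value attained by: σ = (2, 1, 3, 0).
Answer: det⊕(C) = 4; verdict: SINGULAR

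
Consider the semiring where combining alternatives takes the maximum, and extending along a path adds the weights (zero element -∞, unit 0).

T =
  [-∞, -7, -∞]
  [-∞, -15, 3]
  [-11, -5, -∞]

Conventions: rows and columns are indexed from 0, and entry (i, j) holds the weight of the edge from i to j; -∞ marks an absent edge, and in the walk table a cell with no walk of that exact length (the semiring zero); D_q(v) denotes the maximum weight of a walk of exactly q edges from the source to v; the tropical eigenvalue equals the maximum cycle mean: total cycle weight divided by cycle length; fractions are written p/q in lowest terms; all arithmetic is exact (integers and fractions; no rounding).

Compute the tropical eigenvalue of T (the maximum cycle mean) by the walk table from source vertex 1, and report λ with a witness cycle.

q=0: [-∞, 0, -∞]
q=1: [-∞, -15, 3]
q=2: [-8, -2, -12]
q=3: [-23, -15, 1]
Optimal cycle mean attained by: cycle 1->2->1, total 3 + (-5), length 2.
Answer: λ = -1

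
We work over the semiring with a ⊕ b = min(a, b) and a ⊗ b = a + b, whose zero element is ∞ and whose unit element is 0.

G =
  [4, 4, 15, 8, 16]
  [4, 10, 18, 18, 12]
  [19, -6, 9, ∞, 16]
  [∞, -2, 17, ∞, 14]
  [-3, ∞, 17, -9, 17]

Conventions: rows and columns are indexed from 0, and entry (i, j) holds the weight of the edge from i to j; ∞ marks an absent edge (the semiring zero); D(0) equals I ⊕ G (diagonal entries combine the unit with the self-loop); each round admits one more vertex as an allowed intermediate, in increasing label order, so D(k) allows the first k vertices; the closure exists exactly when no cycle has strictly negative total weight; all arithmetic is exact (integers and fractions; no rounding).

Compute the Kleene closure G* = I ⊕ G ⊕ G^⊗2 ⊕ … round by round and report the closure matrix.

D(0):
  [0, 4, 15, 8, 16]
  [4, 0, 18, 18, 12]
  [19, -6, 0, ∞, 16]
  [∞, -2, 17, 0, 14]
  [-3, ∞, 17, -9, 0]
D(1):
  [0, 4, 15, 8, 16]
  [4, 0, 18, 12, 12]
  [19, -6, 0, 27, 16]
  [∞, -2, 17, 0, 14]
  [-3, 1, 12, -9, 0]
D(2):
  [0, 4, 15, 8, 16]
  [4, 0, 18, 12, 12]
  [-2, -6, 0, 6, 6]
  [2, -2, 16, 0, 10]
  [-3, 1, 12, -9, 0]
D(3):
  [0, 4, 15, 8, 16]
  [4, 0, 18, 12, 12]
  [-2, -6, 0, 6, 6]
  [2, -2, 16, 0, 10]
  [-3, 1, 12, -9, 0]
D(4):
  [0, 4, 15, 8, 16]
  [4, 0, 18, 12, 12]
  [-2, -6, 0, 6, 6]
  [2, -2, 16, 0, 10]
  [-7, -11, 7, -9, 0]
D(5):
  [0, 4, 15, 7, 16]
  [4, 0, 18, 3, 12]
  [-2, -6, 0, -3, 6]
  [2, -2, 16, 0, 10]
  [-7, -11, 7, -9, 0]
Answer: G* = [[0, 4, 15, 7, 16], [4, 0, 18, 3, 12], [-2, -6, 0, -3, 6], [2, -2, 16, 0, 10], [-7, -11, 7, -9, 0]]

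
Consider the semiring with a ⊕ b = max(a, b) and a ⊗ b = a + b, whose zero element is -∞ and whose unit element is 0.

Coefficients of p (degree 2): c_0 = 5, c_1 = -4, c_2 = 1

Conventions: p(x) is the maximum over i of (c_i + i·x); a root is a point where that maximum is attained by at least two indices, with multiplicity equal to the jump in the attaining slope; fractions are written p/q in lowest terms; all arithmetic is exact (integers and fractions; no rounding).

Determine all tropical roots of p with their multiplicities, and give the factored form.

hull edge (i=0, c=5) to (i=2, c=1): slope -2, span 2
Factored form: p(x) = 1 ⊗ (x ⊕ 2) ⊗ (x ⊕ 2)
Answer: roots = 2 (mult 2)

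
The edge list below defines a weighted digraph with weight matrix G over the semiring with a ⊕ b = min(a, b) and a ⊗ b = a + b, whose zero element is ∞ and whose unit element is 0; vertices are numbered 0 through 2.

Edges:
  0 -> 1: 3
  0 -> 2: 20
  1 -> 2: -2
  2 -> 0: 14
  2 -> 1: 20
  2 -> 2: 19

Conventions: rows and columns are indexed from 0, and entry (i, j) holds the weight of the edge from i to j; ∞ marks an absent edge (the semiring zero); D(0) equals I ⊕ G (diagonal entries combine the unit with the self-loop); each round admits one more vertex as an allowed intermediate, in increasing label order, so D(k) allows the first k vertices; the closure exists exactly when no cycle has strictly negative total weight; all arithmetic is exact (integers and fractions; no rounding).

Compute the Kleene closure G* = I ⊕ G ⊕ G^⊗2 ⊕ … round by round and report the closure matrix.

D(0):
  [0, 3, 20]
  [∞, 0, -2]
  [14, 20, 0]
D(1):
  [0, 3, 20]
  [∞, 0, -2]
  [14, 17, 0]
D(2):
  [0, 3, 1]
  [∞, 0, -2]
  [14, 17, 0]
D(3):
  [0, 3, 1]
  [12, 0, -2]
  [14, 17, 0]
Answer: G* = [[0, 3, 1], [12, 0, -2], [14, 17, 0]]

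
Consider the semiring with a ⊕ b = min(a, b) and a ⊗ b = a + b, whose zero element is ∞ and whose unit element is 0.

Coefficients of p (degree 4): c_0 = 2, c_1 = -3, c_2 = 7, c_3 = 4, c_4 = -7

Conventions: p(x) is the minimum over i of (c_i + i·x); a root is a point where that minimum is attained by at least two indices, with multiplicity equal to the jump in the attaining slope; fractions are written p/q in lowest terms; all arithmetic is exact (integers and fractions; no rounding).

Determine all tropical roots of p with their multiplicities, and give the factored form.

hull edge (i=0, c=2) to (i=1, c=-3): slope -5, span 1
hull edge (i=1, c=-3) to (i=4, c=-7): slope -4/3, span 3
Factored form: p(x) = -7 ⊗ (x ⊕ 4/3) ⊗ (x ⊕ 4/3) ⊗ (x ⊕ 4/3) ⊗ (x ⊕ 5)
Answer: roots = 4/3 (mult 3), 5 (mult 1)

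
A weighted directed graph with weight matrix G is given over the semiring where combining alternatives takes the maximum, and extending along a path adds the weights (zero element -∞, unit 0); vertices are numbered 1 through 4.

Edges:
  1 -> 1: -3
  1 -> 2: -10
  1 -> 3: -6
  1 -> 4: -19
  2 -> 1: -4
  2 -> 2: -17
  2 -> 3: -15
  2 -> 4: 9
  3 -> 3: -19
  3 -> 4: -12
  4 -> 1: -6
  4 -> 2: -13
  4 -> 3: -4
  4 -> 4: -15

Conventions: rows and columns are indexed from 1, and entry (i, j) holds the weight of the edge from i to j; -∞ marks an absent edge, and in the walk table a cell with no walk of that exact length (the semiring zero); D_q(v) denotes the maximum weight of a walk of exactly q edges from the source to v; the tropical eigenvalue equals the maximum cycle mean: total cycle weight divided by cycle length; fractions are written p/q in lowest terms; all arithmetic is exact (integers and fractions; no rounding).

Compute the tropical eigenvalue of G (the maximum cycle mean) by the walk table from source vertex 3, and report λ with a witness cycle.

q=0: [-∞, -∞, 0, -∞]
q=1: [-∞, -∞, -19, -12]
q=2: [-18, -25, -16, -27]
q=3: [-21, -28, -24, -16]
q=4: [-22, -29, -20, -19]
Optimal cycle mean attained by: cycle 2->4->2, total 9 + (-13), length 2.
Answer: λ = -2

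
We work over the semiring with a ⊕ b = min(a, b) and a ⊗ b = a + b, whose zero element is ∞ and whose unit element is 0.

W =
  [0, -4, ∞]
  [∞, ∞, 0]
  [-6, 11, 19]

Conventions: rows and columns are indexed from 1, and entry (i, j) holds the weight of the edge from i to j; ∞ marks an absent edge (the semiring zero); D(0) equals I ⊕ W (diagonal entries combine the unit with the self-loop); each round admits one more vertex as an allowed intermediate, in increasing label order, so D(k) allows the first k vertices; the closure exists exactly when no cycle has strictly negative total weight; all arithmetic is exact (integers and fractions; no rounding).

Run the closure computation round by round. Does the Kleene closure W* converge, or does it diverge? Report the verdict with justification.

D(0):
  [0, -4, ∞]
  [∞, 0, 0]
  [-6, 11, 0]
D(1):
  [0, -4, ∞]
  [∞, 0, 0]
  [-6, -10, 0]
Detection: at round 2, diagonal entry (3, 3) turns strictly negative.
Key observation: the cycle 3->1->2->3 has total weight (-6) + (-4) + 0, which is strictly negative.
Answer: DIVERGES — negative cycle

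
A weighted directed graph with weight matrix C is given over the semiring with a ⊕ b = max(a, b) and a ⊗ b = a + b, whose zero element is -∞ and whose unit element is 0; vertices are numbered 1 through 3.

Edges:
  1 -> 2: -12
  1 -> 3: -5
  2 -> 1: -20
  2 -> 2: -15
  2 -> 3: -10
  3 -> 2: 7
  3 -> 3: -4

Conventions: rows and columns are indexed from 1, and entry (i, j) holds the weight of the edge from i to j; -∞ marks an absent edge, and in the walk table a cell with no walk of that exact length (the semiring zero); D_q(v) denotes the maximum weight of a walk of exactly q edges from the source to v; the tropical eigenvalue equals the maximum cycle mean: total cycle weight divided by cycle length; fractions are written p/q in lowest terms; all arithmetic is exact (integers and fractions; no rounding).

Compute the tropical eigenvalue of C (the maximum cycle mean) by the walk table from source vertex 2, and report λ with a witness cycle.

q=0: [-∞, 0, -∞]
q=1: [-20, -15, -10]
q=2: [-35, -3, -14]
q=3: [-23, -7, -13]
Optimal cycle mean attained by: cycle 2->3->2, total (-10) + 7, length 2.
Answer: λ = -3/2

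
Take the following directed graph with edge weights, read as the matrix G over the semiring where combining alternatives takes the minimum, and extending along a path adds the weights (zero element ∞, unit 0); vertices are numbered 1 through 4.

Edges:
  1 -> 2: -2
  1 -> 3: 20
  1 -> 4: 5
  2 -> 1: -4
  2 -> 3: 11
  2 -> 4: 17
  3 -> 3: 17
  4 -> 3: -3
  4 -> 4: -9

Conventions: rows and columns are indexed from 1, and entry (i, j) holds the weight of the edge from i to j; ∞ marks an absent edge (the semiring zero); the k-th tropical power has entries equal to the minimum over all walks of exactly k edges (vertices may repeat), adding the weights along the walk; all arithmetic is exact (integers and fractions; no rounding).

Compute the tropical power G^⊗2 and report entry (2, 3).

G^⊗2:
  [-6, ∞, 2, -4]
  [∞, -6, 14, 1]
  [∞, ∞, 34, ∞]
  [∞, ∞, -12, -18]
Key observation: the optimum is the walk 2->4->3, with weight 17 + (-3) = 14.
Optimal value attained by: walk 2->4->3.
Answer: (G^⊗2)[2][3] = 14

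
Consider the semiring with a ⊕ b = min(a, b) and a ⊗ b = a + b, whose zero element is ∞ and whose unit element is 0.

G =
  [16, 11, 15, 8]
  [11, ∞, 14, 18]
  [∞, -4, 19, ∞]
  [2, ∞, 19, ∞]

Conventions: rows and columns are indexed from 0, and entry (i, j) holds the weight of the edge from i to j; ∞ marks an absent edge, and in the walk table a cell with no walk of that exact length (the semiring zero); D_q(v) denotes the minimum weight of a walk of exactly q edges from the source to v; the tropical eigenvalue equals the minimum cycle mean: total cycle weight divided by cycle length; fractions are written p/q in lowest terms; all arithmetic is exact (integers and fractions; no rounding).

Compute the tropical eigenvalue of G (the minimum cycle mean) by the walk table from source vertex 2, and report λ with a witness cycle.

q=0: [∞, ∞, 0, ∞]
q=1: [∞, -4, 19, ∞]
q=2: [7, 15, 10, 14]
q=3: [16, 6, 22, 15]
q=4: [17, 18, 20, 24]
Optimal cycle mean attained by: cycle 0->3->0, total 8 + 2, length 2.
Answer: λ = 5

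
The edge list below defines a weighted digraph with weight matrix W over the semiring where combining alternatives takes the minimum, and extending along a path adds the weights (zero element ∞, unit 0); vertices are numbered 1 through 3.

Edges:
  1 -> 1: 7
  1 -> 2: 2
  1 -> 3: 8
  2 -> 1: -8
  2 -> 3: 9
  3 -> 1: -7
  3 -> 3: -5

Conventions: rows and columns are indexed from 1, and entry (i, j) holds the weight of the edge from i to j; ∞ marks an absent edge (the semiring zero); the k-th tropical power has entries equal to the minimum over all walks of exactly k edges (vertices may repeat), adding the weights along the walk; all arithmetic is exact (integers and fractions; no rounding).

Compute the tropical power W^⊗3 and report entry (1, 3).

W^⊗2:
  [-6, 9, 3]
  [-1, -6, 0]
  [-12, -5, -10]
W^⊗3:
  [-4, -4, -2]
  [-14, 1, -5]
  [-17, -10, -15]
Key observation: the optimum is the walk 1->3->3->3, with weight 8 + (-5) + (-5) = -2.
Optimal value attained by: walk 1->3->3->3.
Answer: (W^⊗3)[1][3] = -2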